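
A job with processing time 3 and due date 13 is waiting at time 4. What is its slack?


Slack = due - current_time - processing
= 13 - 4 - 3
= 6


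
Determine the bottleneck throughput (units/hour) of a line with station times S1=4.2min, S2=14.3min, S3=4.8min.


Bottleneck = longest station time
Station times: [4.2, 14.3, 4.8]
Max = 14.3 min
Rate = 60 / 14.3
= 4.20 units/hour (bottleneck: 14.3min)


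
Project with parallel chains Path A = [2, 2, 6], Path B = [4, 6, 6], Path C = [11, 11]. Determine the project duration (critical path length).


Path A: 2 + 2 + 6 = 10
Path B: 4 + 6 + 6 = 16
Path C: 11 + 11 = 22
Critical path = longest = max(10, 16, 22)
= 22 (Path C)


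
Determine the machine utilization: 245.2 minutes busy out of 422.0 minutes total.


Utilization = busy / total × 100
= 245.2 / 422.0 × 100
= 58.1%


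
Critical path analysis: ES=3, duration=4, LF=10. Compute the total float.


EF = ES + duration = 3 + 4 = 7
LS = LF - duration = 10 - 4 = 6
Total Float = LF - EF = 10 - 7
(or LS - ES = 6 - 3)
= 3


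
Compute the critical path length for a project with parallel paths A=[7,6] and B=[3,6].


Path A: 7 + 6 = 13
Path B: 3 + 6 = 9
Critical path = longest = max(13, 9)
= 13 (Path A)


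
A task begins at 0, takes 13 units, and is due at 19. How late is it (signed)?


Completion = 0 + 13 = 13
Lateness = C - d = 13 - 19
= -6


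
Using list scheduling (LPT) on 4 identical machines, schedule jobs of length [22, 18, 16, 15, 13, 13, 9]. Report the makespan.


Jobs (LPT sorted): [22, 18, 16, 15, 13, 13, 9]
Machines: 4
  J=22 → Machine 1 (load: 0+22=22)
  J=18 → Machine 2 (load: 0+18=18)
  J=16 → Machine 3 (load: 0+16=16)
  J=15 → Machine 4 (load: 0+15=15)
  J=13 → Machine 4 (load: 15+13=28)
  J=13 → Machine 3 (load: 16+13=29)
  J=9 → Machine 2 (load: 18+9=27)
Machine loads: [22, 27, 29, 28]
Makespan = max = 29 time units


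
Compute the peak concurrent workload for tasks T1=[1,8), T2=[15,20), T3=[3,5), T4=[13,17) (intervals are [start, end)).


Check each time point for overlaps:
  t=3: 2 tasks active (T1, T3)
Max concurrent = 2


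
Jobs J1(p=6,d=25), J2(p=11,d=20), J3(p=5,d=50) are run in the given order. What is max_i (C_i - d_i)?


Lateness per job (L = C - d):
  J1: C=6, d=25, L=-19
  J2: C=17, d=20, L=-3
  J3: C=22, d=50, L=-28
Lmax = max(-19, -3, -28)
= -3


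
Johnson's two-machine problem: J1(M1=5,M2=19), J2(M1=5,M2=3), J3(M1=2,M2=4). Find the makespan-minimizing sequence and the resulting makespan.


Johnson's rule:
Group 1 (M1≤M2, sort by M1): ['J3', 'J1']
Group 2 (M1>M2, sort desc M2): ['J2']
Sequence: J3 → J1 → J2
Makespan calculation:
  J3: M1 done=2, M2 done=6
  J1: M1 done=7, M2 done=26
  J2: M1 done=12, M2 done=29
= Sequence: J3 → J1 → J2, Makespan: 29


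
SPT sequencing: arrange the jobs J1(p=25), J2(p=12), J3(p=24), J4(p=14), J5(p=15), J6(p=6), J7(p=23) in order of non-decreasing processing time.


SPT: sort by shortest processing time
  J6: p=6
  J2: p=12
  J4: p=14
  J5: p=15
  J7: p=23
  J3: p=24
  J1: p=25
Order: J6 → J2 → J4 → J5 → J7 → J3 → J1


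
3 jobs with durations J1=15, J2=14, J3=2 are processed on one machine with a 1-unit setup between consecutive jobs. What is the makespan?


Makespan = Σ processing + (n-1) × setup
= (15 + 14 + 2) + (3-1)×1
= 31 + 2
= 33 time units


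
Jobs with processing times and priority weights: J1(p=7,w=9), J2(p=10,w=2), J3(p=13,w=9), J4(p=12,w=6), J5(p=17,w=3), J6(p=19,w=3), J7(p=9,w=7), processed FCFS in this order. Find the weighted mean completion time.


Completion times:
  J1: C=7, w×C=9×7=63
  J2: C=17, w×C=2×17=34
  J3: C=30, w×C=9×30=270
  J4: C=42, w×C=6×42=252
  J5: C=59, w×C=3×59=177
  J6: C=78, w×C=3×78=234
  J7: C=87, w×C=7×87=609
Sum w×C = 1639
Sum w = 39
Weighted avg = 1639/39
= 42.03


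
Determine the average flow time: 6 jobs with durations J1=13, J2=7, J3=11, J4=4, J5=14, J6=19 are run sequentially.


Completion times:
  J1: completes at 13
  J2: completes at 20
  J3: completes at 31
  J4: completes at 35
  J5: completes at 49
  J6: completes at 68
Sum = 216
Average = 216/6
= 36.00


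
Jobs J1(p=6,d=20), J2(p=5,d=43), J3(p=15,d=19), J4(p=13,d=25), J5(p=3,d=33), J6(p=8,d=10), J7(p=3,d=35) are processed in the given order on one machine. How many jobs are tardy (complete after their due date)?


Completion vs due date:
  J1: C=6, d=20 → on time
  J2: C=11, d=43 → on time
  J3: C=26, d=19 → TARDY
  J4: C=39, d=25 → TARDY
  J5: C=42, d=33 → TARDY
  J6: C=50, d=10 → TARDY
  J7: C=53, d=35 → TARDY
Tardy jobs: J3, J4, J5, J6, J7
Count = 5


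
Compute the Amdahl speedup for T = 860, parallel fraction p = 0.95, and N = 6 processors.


Amdahl's law: T_p = T × ((1-p) + p/N)
= 860 × ((1-0.95) + 0.95/6)
= 860 × (0.05 + 0.1583)
= 860 × 0.2083
= 179.17
Speedup = 860/179.17
= 4.80×


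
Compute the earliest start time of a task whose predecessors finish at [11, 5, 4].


ES = max of all predecessor completion times
Predecessors: [11, 5, 4]
ES = max(11, 5, 4)
= 11


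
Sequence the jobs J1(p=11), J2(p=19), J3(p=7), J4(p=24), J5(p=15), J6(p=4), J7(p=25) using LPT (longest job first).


LPT: sort by longest processing time first
  J7: p=25
  J4: p=24
  J2: p=19
  J5: p=15
  J1: p=11
  J3: p=7
  J6: p=4
Order: J7 → J4 → J2 → J5 → J1 → J3 → J6


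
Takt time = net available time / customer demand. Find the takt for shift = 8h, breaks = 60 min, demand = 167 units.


Available = 8×60 - 60 = 420 min
Takt time = 420 / 167
= 2.51 min/unit


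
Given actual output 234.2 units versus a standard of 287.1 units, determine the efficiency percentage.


Efficiency = (actual / standard) × 100
= (234.2 / 287.1) × 100
= 81.6%


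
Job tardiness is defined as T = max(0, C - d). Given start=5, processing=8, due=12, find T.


Completion = start + processing = 5 + 8 = 13
Tardiness = max(0, C - d) = max(0, 13 - 12)
= max(0, 1)
= 1


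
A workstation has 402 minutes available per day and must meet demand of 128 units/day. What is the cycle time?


Cycle time = available time / demand
= 402 / 128
= 3.14 min/unit


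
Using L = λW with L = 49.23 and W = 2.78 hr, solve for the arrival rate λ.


Little's law: L = λW → λ = L / W
= 49.23 / 2.78
= 17.71 per hour


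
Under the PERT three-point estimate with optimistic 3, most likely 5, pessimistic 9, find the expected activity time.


te = (o + 4m + p) / 6
= (3 + 4×5 + 9) / 6
= (3 + 20 + 9) / 6
= 32 / 6
= 5.33


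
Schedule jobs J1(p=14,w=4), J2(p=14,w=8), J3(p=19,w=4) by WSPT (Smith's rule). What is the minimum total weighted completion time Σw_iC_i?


WSPT order (by p/w): J2 → J1 → J3
  J2: C=14, w·C=8×14=112
  J1: C=28, w·C=4×28=112
  J3: C=47, w·C=4×47=188
Σ w·C = 412
= 412


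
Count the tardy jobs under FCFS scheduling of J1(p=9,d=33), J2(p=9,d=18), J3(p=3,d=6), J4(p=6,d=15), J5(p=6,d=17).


Completion vs due date:
  J1: C=9, d=33 → on time
  J2: C=18, d=18 → on time
  J3: C=21, d=6 → TARDY
  J4: C=27, d=15 → TARDY
  J5: C=33, d=17 → TARDY
Tardy jobs: J3, J4, J5
Count = 3


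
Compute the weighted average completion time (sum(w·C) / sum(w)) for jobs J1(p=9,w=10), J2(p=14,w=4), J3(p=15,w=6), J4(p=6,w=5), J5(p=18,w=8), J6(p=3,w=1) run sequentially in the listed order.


Completion times:
  J1: C=9, w×C=10×9=90
  J2: C=23, w×C=4×23=92
  J3: C=38, w×C=6×38=228
  J4: C=44, w×C=5×44=220
  J5: C=62, w×C=8×62=496
  J6: C=65, w×C=1×65=65
Sum w×C = 1191
Sum w = 34
Weighted avg = 1191/34
= 35.03


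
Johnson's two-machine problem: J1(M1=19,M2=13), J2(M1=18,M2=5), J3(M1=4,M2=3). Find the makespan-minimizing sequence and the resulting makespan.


Johnson's rule:
Group 1 (M1≤M2, sort by M1): []
Group 2 (M1>M2, sort desc M2): ['J1', 'J2', 'J3']
Sequence: J1 → J2 → J3
Makespan calculation:
  J1: M1 done=19, M2 done=32
  J2: M1 done=37, M2 done=42
  J3: M1 done=41, M2 done=45
= Sequence: J1 → J2 → J3, Makespan: 45


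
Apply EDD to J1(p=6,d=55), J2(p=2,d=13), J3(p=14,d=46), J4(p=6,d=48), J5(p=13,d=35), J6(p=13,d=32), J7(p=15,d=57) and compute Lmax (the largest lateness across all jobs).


EDD order: J2 → J6 → J5 → J3 → J4 → J1 → J7
Completion and lateness:
  J2: C=2, d=13, L=2-13=-11
  J6: C=15, d=32, L=15-32=-17
  J5: C=28, d=35, L=28-35=-7
  J3: C=42, d=46, L=42-46=-4
  J4: C=48, d=48, L=48-48=0
  J1: C=54, d=55, L=54-55=-1
  J7: C=69, d=57, L=69-57=12
Lmax = max(-11, -17, -7, -4, 0, -1, 12)
= 12


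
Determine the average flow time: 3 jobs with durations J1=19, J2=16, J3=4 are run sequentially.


Completion times:
  J1: completes at 19
  J2: completes at 35
  J3: completes at 39
Sum = 93
Average = 93/3
= 31.00


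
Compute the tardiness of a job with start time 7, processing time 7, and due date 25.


Completion = start + processing = 7 + 7 = 14
Tardiness = max(0, C - d) = max(0, 14 - 25)
= max(0, -11)
= 0


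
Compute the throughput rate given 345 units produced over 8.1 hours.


Throughput = units / time
= 345 / 8.1
= 42.6 units/hour


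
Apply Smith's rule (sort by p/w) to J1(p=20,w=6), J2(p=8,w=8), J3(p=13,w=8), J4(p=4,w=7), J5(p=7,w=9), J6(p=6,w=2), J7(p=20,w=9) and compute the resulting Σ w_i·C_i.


WSPT order (by p/w): J4 → J5 → J2 → J3 → J7 → J6 → J1
  J4: C=4, w·C=7×4=28
  J5: C=11, w·C=9×11=99
  J2: C=19, w·C=8×19=152
  J3: C=32, w·C=8×32=256
  J7: C=52, w·C=9×52=468
  J6: C=58, w·C=2×58=116
  J1: C=78, w·C=6×78=468
Σ w·C = 1587
= 1587


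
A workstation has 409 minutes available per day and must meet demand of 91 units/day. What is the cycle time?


Cycle time = available time / demand
= 409 / 91
= 4.49 min/unit


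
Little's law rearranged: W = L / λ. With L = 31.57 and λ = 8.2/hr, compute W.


Little's law: L = λW → W = L / λ
= 31.57 / 8.2
= 3.85 hours


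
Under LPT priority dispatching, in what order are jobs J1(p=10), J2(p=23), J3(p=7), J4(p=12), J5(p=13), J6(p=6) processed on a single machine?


LPT: sort by longest processing time first
  J2: p=23
  J5: p=13
  J4: p=12
  J1: p=10
  J3: p=7
  J6: p=6
Order: J2 → J5 → J4 → J1 → J3 → J6


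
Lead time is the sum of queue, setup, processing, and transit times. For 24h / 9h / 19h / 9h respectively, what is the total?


Lead time = queue + setup + processing + transit
= 24 + 9 + 19 + 9
= 61 hours


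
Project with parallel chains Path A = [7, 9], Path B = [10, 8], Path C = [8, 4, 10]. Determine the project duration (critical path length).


Path A: 7 + 9 = 16
Path B: 10 + 8 = 18
Path C: 8 + 4 + 10 = 22
Critical path = longest = max(16, 18, 22)
= 22 (Path C)


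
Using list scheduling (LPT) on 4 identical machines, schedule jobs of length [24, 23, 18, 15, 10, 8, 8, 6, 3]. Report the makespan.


Jobs (LPT sorted): [24, 23, 18, 15, 10, 8, 8, 6, 3]
Machines: 4
  J=24 → Machine 1 (load: 0+24=24)
  J=23 → Machine 2 (load: 0+23=23)
  J=18 → Machine 3 (load: 0+18=18)
  J=15 → Machine 4 (load: 0+15=15)
  J=10 → Machine 4 (load: 15+10=25)
  J=8 → Machine 3 (load: 18+8=26)
  J=8 → Machine 2 (load: 23+8=31)
  J=6 → Machine 1 (load: 24+6=30)
  J=3 → Machine 4 (load: 25+3=28)
Machine loads: [30, 31, 26, 28]
Makespan = max = 31 time units


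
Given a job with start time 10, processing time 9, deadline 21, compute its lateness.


Completion = 10 + 9 = 19
Lateness = C - d = 19 - 21
= -2


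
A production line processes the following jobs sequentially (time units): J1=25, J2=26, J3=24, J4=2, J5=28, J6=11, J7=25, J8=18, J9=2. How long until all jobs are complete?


Sequential makespan: sum all processing times
= 25 + 26 + 24 + 2 + 28 + 11 + 25 + 18 + 2
= 161 time units


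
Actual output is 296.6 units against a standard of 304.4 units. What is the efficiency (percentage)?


Efficiency = (actual / standard) × 100
= (296.6 / 304.4) × 100
= 97.4%


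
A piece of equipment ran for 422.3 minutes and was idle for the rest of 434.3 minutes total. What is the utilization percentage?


Utilization = busy / total × 100
= 422.3 / 434.3 × 100
= 97.2%


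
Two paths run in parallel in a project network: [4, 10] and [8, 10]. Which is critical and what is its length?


Path A: 4 + 10 = 14
Path B: 8 + 10 = 18
Critical path = longest = max(14, 18)
= 18 (Path B)


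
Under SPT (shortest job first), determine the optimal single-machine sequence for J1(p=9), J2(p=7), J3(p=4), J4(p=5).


SPT: sort by shortest processing time
  J3: p=4
  J4: p=5
  J2: p=7
  J1: p=9
Order: J3 → J4 → J2 → J1


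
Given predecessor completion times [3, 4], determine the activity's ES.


ES = max of all predecessor completion times
Predecessors: [3, 4]
ES = max(3, 4)
= 4


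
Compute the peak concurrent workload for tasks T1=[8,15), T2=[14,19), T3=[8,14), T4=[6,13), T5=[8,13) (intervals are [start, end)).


Check each time point for overlaps:
  t=8: 4 tasks active (T1, T3, T4, T5)
Max concurrent = 4


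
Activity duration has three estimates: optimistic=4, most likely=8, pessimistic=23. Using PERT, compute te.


te = (o + 4m + p) / 6
= (4 + 4×8 + 23) / 6
= (4 + 32 + 23) / 6
= 59 / 6
= 9.83


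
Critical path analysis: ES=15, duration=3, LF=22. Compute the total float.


EF = ES + duration = 15 + 3 = 18
LS = LF - duration = 22 - 3 = 19
Total Float = LF - EF = 22 - 18
(or LS - ES = 19 - 15)
= 4


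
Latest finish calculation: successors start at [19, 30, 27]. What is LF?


LF = min of all successor start times
Successors start at: [19, 30, 27]
LF = min(19, 30, 27)
= 19


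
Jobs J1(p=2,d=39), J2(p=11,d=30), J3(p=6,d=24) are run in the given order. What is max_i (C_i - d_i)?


Lateness per job (L = C - d):
  J1: C=2, d=39, L=-37
  J2: C=13, d=30, L=-17
  J3: C=19, d=24, L=-5
Lmax = max(-37, -17, -5)
= -5


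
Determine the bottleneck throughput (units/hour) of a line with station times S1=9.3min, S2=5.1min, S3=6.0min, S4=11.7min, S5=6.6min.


Bottleneck = longest station time
Station times: [9.3, 5.1, 6.0, 11.7, 6.6]
Max = 11.7 min
Rate = 60 / 11.7
= 5.13 units/hour (bottleneck: 11.7min)


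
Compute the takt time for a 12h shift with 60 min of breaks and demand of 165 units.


Available = 12×60 - 60 = 660 min
Takt time = 660 / 165
= 4.00 min/unit


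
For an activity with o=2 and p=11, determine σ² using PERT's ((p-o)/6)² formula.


σ² = ((p - o) / 6)² = (p - o)² / 36
= (11 - 2)² / 36
= 9² / 36
= 81 / 36
= 2.2500


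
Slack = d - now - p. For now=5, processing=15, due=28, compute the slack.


Slack = due - current_time - processing
= 28 - 5 - 15
= 8


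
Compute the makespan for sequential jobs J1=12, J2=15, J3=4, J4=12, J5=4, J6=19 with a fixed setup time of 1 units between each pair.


Makespan = Σ processing + (n-1) × setup
= (12 + 15 + 4 + 12 + 4 + 19) + (6-1)×1
= 66 + 5
= 71 time units


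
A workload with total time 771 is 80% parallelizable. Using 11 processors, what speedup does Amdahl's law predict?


Amdahl's law: T_p = T × ((1-p) + p/N)
= 771 × ((1-0.8) + 0.8/11)
= 771 × (0.20 + 0.0727)
= 771 × 0.2727
= 210.27
Speedup = 771/210.27
= 3.67×


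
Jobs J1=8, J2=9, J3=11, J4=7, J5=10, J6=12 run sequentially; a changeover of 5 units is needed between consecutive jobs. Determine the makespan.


Makespan = Σ processing + (n-1) × setup
= (8 + 9 + 11 + 7 + 10 + 12) + (6-1)×5
= 57 + 25
= 82 time units


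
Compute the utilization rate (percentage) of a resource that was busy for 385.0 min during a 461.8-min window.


Utilization = busy / total × 100
= 385.0 / 461.8 × 100
= 83.4%


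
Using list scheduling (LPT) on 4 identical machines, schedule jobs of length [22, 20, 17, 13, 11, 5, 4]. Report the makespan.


Jobs (LPT sorted): [22, 20, 17, 13, 11, 5, 4]
Machines: 4
  J=22 → Machine 1 (load: 0+22=22)
  J=20 → Machine 2 (load: 0+20=20)
  J=17 → Machine 3 (load: 0+17=17)
  J=13 → Machine 4 (load: 0+13=13)
  J=11 → Machine 4 (load: 13+11=24)
  J=5 → Machine 3 (load: 17+5=22)
  J=4 → Machine 2 (load: 20+4=24)
Machine loads: [22, 24, 22, 24]
Makespan = max = 24 time units


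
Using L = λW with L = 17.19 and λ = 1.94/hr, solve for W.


Little's law: L = λW → W = L / λ
= 17.19 / 1.94
= 8.86 hours


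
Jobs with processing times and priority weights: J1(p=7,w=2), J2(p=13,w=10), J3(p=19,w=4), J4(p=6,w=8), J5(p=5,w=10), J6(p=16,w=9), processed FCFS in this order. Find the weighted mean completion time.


Completion times:
  J1: C=7, w×C=2×7=14
  J2: C=20, w×C=10×20=200
  J3: C=39, w×C=4×39=156
  J4: C=45, w×C=8×45=360
  J5: C=50, w×C=10×50=500
  J6: C=66, w×C=9×66=594
Sum w×C = 1824
Sum w = 43
Weighted avg = 1824/43
= 42.42


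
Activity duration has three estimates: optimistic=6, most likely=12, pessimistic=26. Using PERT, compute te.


te = (o + 4m + p) / 6
= (6 + 4×12 + 26) / 6
= (6 + 48 + 26) / 6
= 80 / 6
= 13.33


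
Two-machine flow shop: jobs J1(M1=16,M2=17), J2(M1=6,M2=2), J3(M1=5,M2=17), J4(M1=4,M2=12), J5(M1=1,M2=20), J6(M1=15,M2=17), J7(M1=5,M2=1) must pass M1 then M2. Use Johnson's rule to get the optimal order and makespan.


Johnson's rule:
Group 1 (M1≤M2, sort by M1): ['J5', 'J4', 'J3', 'J6', 'J1']
Group 2 (M1>M2, sort desc M2): ['J2', 'J7']
Sequence: J5 → J4 → J3 → J6 → J1 → J2 → J7
Makespan calculation:
  J5: M1 done=1, M2 done=21
  J4: M1 done=5, M2 done=33
  J3: M1 done=10, M2 done=50
  J6: M1 done=25, M2 done=67
  J1: M1 done=41, M2 done=84
  J2: M1 done=47, M2 done=86
  J7: M1 done=52, M2 done=87
= Sequence: J5 → J4 → J3 → J6 → J1 → J2 → J7, Makespan: 87


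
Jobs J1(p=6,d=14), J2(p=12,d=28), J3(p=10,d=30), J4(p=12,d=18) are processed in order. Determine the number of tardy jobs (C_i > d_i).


Completion vs due date:
  J1: C=6, d=14 → on time
  J2: C=18, d=28 → on time
  J3: C=28, d=30 → on time
  J4: C=40, d=18 → TARDY
Tardy jobs: J4
Count = 1


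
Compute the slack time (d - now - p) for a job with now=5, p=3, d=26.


Slack = due - current_time - processing
= 26 - 5 - 3
= 18


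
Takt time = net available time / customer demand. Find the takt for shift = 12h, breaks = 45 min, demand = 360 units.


Available = 12×60 - 45 = 675 min
Takt time = 675 / 360
= 1.88 min/unit


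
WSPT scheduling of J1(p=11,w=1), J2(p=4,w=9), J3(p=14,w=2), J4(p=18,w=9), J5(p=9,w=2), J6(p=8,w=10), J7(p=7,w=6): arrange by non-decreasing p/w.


WSPT (Smith's rule): sort by p/w ascending
  J2: p/w = 4/9 = 0.444
  J6: p/w = 8/10 = 0.800
  J7: p/w = 7/6 = 1.167
  J4: p/w = 18/9 = 2.000
  J5: p/w = 9/2 = 4.500
  J3: p/w = 14/2 = 7.000
  J1: p/w = 11/1 = 11.000
Order: J2 → J6 → J7 → J4 → J5 → J3 → J1


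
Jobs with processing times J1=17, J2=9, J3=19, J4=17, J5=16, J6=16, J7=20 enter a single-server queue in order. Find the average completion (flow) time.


Completion times:
  J1: completes at 17
  J2: completes at 26
  J3: completes at 45
  J4: completes at 62
  J5: completes at 78
  J6: completes at 94
  J7: completes at 114
Sum = 436
Average = 436/7
= 62.29


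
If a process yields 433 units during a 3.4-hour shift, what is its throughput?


Throughput = units / time
= 433 / 3.4
= 127.4 units/hour


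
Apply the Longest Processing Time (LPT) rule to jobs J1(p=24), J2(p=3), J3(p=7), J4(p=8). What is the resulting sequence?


LPT: sort by longest processing time first
  J1: p=24
  J4: p=8
  J3: p=7
  J2: p=3
Order: J1 → J4 → J3 → J2


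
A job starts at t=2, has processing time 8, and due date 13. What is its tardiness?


Completion = start + processing = 2 + 8 = 10
Tardiness = max(0, C - d) = max(0, 10 - 13)
= max(0, -3)
= 0


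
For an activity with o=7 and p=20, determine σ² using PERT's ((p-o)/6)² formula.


σ² = ((p - o) / 6)² = (p - o)² / 36
= (20 - 7)² / 36
= 13² / 36
= 169 / 36
= 4.6944


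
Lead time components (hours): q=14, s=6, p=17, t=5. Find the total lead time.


Lead time = queue + setup + processing + transit
= 14 + 6 + 17 + 5
= 42 hours


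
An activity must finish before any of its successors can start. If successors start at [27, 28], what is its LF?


LF = min of all successor start times
Successors start at: [27, 28]
LF = min(27, 28)
= 27


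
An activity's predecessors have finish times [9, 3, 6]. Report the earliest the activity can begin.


ES = max of all predecessor completion times
Predecessors: [9, 3, 6]
ES = max(9, 3, 6)
= 9


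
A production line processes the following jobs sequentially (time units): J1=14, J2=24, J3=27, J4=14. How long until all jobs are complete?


Sequential makespan: sum all processing times
= 14 + 24 + 27 + 14
= 79 time units


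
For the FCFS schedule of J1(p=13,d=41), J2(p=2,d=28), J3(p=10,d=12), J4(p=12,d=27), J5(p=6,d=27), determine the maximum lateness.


Lateness per job (L = C - d):
  J1: C=13, d=41, L=-28
  J2: C=15, d=28, L=-13
  J3: C=25, d=12, L=13
  J4: C=37, d=27, L=10
  J5: C=43, d=27, L=16
Lmax = max(-28, -13, 13, 10, 16)
= 16


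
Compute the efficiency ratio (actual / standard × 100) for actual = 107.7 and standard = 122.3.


Efficiency = (actual / standard) × 100
= (107.7 / 122.3) × 100
= 88.1%


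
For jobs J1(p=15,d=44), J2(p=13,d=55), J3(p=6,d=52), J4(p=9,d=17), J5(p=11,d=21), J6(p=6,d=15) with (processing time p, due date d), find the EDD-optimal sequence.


EDD: sort by earliest due date
  J6: d=15, p=6
  J4: d=17, p=9
  J5: d=21, p=11
  J1: d=44, p=15
  J3: d=52, p=6
  J2: d=55, p=13
Order: J6 → J4 → J5 → J1 → J3 → J2


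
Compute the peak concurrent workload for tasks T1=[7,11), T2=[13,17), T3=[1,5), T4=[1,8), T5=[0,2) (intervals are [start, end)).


Check each time point for overlaps:
  t=1: 3 tasks active (T3, T4, T5)
Max concurrent = 3


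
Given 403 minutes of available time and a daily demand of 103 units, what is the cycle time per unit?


Cycle time = available time / demand
= 403 / 103
= 3.91 min/unit


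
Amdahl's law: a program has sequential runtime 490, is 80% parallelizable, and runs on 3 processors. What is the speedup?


Amdahl's law: T_p = T × ((1-p) + p/N)
= 490 × ((1-0.8) + 0.8/3)
= 490 × (0.20 + 0.2667)
= 490 × 0.4667
= 228.67
Speedup = 490/228.67
= 2.14×


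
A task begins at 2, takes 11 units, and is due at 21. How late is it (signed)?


Completion = 2 + 11 = 13
Lateness = C - d = 13 - 21
= -8


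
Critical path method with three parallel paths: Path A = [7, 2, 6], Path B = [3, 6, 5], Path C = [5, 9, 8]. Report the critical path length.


Path A: 7 + 2 + 6 = 15
Path B: 3 + 6 + 5 = 14
Path C: 5 + 9 + 8 = 22
Critical path = longest = max(15, 14, 22)
= 22 (Path C)


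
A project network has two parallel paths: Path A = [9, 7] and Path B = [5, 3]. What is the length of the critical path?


Path A: 9 + 7 = 16
Path B: 5 + 3 = 8
Critical path = longest = max(16, 8)
= 16 (Path A)


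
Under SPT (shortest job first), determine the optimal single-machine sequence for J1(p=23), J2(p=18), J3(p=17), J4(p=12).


SPT: sort by shortest processing time
  J4: p=12
  J3: p=17
  J2: p=18
  J1: p=23
Order: J4 → J3 → J2 → J1


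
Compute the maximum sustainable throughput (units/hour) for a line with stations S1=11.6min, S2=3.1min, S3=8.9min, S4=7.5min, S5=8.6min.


Bottleneck = longest station time
Station times: [11.6, 3.1, 8.9, 7.5, 8.6]
Max = 11.6 min
Rate = 60 / 11.6
= 5.17 units/hour (bottleneck: 11.6min)


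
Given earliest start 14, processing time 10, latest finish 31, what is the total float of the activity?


EF = ES + duration = 14 + 10 = 24
LS = LF - duration = 31 - 10 = 21
Total Float = LF - EF = 31 - 24
(or LS - ES = 21 - 14)
= 7


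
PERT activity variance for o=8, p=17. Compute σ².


σ² = ((p - o) / 6)² = (p - o)² / 36
= (17 - 8)² / 36
= 9² / 36
= 81 / 36
= 2.2500


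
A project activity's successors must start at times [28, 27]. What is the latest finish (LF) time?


LF = min of all successor start times
Successors start at: [28, 27]
LF = min(28, 27)
= 27


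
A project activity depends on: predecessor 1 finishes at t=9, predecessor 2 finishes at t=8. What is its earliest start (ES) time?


ES = max of all predecessor completion times
Predecessors: [9, 8]
ES = max(9, 8)
= 9


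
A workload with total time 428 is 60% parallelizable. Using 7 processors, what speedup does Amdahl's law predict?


Amdahl's law: T_p = T × ((1-p) + p/N)
= 428 × ((1-0.6) + 0.6/7)
= 428 × (0.40 + 0.0857)
= 428 × 0.4857
= 207.89
Speedup = 428/207.89
= 2.06×


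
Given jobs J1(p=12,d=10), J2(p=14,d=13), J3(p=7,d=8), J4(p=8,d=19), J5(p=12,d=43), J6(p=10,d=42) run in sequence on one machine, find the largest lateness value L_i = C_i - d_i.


Lateness per job (L = C - d):
  J1: C=12, d=10, L=2
  J2: C=26, d=13, L=13
  J3: C=33, d=8, L=25
  J4: C=41, d=19, L=22
  J5: C=53, d=43, L=10
  J6: C=63, d=42, L=21
Lmax = max(2, 13, 25, 22, 10, 21)
= 25


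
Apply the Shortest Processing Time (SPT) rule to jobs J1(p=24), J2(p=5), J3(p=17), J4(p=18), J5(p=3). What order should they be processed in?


SPT: sort by shortest processing time
  J5: p=3
  J2: p=5
  J3: p=17
  J4: p=18
  J1: p=24
Order: J5 → J2 → J3 → J4 → J1


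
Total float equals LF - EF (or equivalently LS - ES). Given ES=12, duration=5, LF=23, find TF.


EF = ES + duration = 12 + 5 = 17
LS = LF - duration = 23 - 5 = 18
Total Float = LF - EF = 23 - 17
(or LS - ES = 18 - 12)
= 6


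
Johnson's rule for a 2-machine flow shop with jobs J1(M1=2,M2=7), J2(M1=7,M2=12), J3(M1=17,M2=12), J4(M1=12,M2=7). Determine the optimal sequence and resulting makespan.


Johnson's rule:
Group 1 (M1≤M2, sort by M1): ['J1', 'J2']
Group 2 (M1>M2, sort desc M2): ['J3', 'J4']
Sequence: J1 → J2 → J3 → J4
Makespan calculation:
  J1: M1 done=2, M2 done=9
  J2: M1 done=9, M2 done=21
  J3: M1 done=26, M2 done=38
  J4: M1 done=38, M2 done=45
= Sequence: J1 → J2 → J3 → J4, Makespan: 45


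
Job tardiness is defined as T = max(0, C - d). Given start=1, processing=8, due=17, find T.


Completion = start + processing = 1 + 8 = 9
Tardiness = max(0, C - d) = max(0, 9 - 17)
= max(0, -8)
= 0


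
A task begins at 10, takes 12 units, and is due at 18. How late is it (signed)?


Completion = 10 + 12 = 22
Lateness = C - d = 22 - 18
= 4


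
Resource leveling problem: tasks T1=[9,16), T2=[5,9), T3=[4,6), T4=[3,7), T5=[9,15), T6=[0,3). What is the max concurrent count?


Check each time point for overlaps:
  t=5: 3 tasks active (T2, T3, T4)
Max concurrent = 3


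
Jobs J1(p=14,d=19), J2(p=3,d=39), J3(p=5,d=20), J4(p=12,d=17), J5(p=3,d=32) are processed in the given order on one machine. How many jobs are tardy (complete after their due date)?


Completion vs due date:
  J1: C=14, d=19 → on time
  J2: C=17, d=39 → on time
  J3: C=22, d=20 → TARDY
  J4: C=34, d=17 → TARDY
  J5: C=37, d=32 → TARDY
Tardy jobs: J3, J4, J5
Count = 3


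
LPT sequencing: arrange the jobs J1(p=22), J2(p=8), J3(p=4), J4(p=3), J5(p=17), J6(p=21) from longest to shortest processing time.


LPT: sort by longest processing time first
  J1: p=22
  J6: p=21
  J5: p=17
  J2: p=8
  J3: p=4
  J4: p=3
Order: J1 → J6 → J5 → J2 → J3 → J4


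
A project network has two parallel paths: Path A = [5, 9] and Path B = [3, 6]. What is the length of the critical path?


Path A: 5 + 9 = 14
Path B: 3 + 6 = 9
Critical path = longest = max(14, 9)
= 14 (Path A)


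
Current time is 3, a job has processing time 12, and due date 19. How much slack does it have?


Slack = due - current_time - processing
= 19 - 3 - 12
= 4


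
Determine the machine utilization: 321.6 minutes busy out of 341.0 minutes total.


Utilization = busy / total × 100
= 321.6 / 341.0 × 100
= 94.3%


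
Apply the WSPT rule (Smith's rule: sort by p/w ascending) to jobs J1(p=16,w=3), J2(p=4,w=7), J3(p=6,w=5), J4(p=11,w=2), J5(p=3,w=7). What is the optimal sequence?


WSPT (Smith's rule): sort by p/w ascending
  J5: p/w = 3/7 = 0.429
  J2: p/w = 4/7 = 0.571
  J3: p/w = 6/5 = 1.200
  J1: p/w = 16/3 = 5.333
  J4: p/w = 11/2 = 5.500
Order: J5 → J2 → J3 → J1 → J4


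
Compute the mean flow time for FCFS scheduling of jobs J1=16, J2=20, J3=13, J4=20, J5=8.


Completion times:
  J1: completes at 16
  J2: completes at 36
  J3: completes at 49
  J4: completes at 69
  J5: completes at 77
Sum = 247
Average = 247/5
= 49.40


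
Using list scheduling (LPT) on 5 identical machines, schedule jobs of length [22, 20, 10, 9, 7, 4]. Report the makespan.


Jobs (LPT sorted): [22, 20, 10, 9, 7, 4]
Machines: 5
  J=22 → Machine 1 (load: 0+22=22)
  J=20 → Machine 2 (load: 0+20=20)
  J=10 → Machine 3 (load: 0+10=10)
  J=9 → Machine 4 (load: 0+9=9)
  J=7 → Machine 5 (load: 0+7=7)
  J=4 → Machine 5 (load: 7+4=11)
Machine loads: [22, 20, 10, 9, 11]
Makespan = max = 22 time units


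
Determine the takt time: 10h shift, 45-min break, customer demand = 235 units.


Available = 10×60 - 45 = 555 min
Takt time = 555 / 235
= 2.36 min/unit


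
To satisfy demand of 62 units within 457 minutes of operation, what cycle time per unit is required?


Cycle time = available time / demand
= 457 / 62
= 7.37 min/unit


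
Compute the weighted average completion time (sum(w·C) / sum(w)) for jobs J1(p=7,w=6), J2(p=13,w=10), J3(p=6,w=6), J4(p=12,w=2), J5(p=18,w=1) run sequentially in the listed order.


Completion times:
  J1: C=7, w×C=6×7=42
  J2: C=20, w×C=10×20=200
  J3: C=26, w×C=6×26=156
  J4: C=38, w×C=2×38=76
  J5: C=56, w×C=1×56=56
Sum w×C = 530
Sum w = 25
Weighted avg = 530/25
= 21.20


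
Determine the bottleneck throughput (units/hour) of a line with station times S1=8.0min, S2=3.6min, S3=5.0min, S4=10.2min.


Bottleneck = longest station time
Station times: [8.0, 3.6, 5.0, 10.2]
Max = 10.2 min
Rate = 60 / 10.2
= 5.88 units/hour (bottleneck: 10.2min)


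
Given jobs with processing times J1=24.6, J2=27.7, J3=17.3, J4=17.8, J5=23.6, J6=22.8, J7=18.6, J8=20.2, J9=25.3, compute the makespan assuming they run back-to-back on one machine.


Sequential makespan: sum all processing times
= 24.6 + 27.7 + 17.3 + 17.8 + 23.6 + 22.8 + 18.6 + 20.2 + 25.3
= 197.9 time units


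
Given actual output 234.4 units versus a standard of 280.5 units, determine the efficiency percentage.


Efficiency = (actual / standard) × 100
= (234.4 / 280.5) × 100
= 83.6%


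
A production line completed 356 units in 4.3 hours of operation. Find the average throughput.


Throughput = units / time
= 356 / 4.3
= 82.8 units/hour


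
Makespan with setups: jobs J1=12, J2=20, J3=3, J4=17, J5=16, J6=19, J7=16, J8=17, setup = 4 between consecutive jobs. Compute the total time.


Makespan = Σ processing + (n-1) × setup
= (12 + 20 + 3 + 17 + 16 + 19 + 16 + 17) + (8-1)×4
= 120 + 28
= 148 time units


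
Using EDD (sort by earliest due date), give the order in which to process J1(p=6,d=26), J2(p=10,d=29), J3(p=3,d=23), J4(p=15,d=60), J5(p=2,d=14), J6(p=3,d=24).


EDD: sort by earliest due date
  J5: d=14, p=2
  J3: d=23, p=3
  J6: d=24, p=3
  J1: d=26, p=6
  J2: d=29, p=10
  J4: d=60, p=15
Order: J5 → J3 → J6 → J1 → J2 → J4


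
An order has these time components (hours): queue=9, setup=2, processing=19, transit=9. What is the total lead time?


Lead time = queue + setup + processing + transit
= 9 + 2 + 19 + 9
= 39 hours


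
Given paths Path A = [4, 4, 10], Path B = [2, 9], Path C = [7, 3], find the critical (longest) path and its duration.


Path A: 4 + 4 + 10 = 18
Path B: 2 + 9 = 11
Path C: 7 + 3 = 10
Critical path = longest = max(18, 11, 10)
= 18 (Path A)


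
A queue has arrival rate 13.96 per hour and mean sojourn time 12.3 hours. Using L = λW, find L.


Little's law: L = λ × W
= 13.96 × 12.3
= 171.71


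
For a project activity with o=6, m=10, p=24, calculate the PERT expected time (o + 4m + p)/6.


te = (o + 4m + p) / 6
= (6 + 4×10 + 24) / 6
= (6 + 40 + 24) / 6
= 70 / 6
= 11.67


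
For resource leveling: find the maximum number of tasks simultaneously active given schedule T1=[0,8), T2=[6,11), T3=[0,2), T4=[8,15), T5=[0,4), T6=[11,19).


Check each time point for overlaps:
  t=0: 3 tasks active (T1, T3, T5)
Max concurrent = 3


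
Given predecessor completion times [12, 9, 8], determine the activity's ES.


ES = max of all predecessor completion times
Predecessors: [12, 9, 8]
ES = max(12, 9, 8)
= 12


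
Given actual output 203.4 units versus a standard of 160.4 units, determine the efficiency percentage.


Efficiency = (actual / standard) × 100
= (203.4 / 160.4) × 100
= 126.8%


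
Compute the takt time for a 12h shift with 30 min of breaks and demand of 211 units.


Available = 12×60 - 30 = 690 min
Takt time = 690 / 211
= 3.27 min/unit


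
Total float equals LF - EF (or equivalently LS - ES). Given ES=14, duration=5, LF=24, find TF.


EF = ES + duration = 14 + 5 = 19
LS = LF - duration = 24 - 5 = 19
Total Float = LF - EF = 24 - 19
(or LS - ES = 19 - 14)
= 5


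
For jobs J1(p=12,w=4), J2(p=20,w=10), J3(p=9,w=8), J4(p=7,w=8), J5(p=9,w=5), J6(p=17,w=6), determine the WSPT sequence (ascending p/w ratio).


WSPT (Smith's rule): sort by p/w ascending
  J4: p/w = 7/8 = 0.875
  J3: p/w = 9/8 = 1.125
  J5: p/w = 9/5 = 1.800
  J2: p/w = 20/10 = 2.000
  J6: p/w = 17/6 = 2.833
  J1: p/w = 12/4 = 3.000
Order: J4 → J3 → J5 → J2 → J6 → J1


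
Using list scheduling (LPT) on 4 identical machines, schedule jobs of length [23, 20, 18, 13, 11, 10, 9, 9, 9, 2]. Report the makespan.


Jobs (LPT sorted): [23, 20, 18, 13, 11, 10, 9, 9, 9, 2]
Machines: 4
  J=23 → Machine 1 (load: 0+23=23)
  J=20 → Machine 2 (load: 0+20=20)
  J=18 → Machine 3 (load: 0+18=18)
  J=13 → Machine 4 (load: 0+13=13)
  J=11 → Machine 4 (load: 13+11=24)
  J=10 → Machine 3 (load: 18+10=28)
  J=9 → Machine 2 (load: 20+9=29)
  J=9 → Machine 1 (load: 23+9=32)
  J=9 → Machine 4 (load: 24+9=33)
  J=2 → Machine 3 (load: 28+2=30)
Machine loads: [32, 29, 30, 33]
Makespan = max = 33 time units


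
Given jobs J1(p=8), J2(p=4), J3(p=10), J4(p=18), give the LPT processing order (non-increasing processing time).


LPT: sort by longest processing time first
  J4: p=18
  J3: p=10
  J1: p=8
  J2: p=4
Order: J4 → J3 → J1 → J2


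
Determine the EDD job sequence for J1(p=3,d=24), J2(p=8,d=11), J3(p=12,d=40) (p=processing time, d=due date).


EDD: sort by earliest due date
  J2: d=11, p=8
  J1: d=24, p=3
  J3: d=40, p=12
Order: J2 → J1 → J3


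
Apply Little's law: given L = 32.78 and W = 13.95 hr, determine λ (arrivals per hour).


Little's law: L = λW → λ = L / W
= 32.78 / 13.95
= 2.35 per hour


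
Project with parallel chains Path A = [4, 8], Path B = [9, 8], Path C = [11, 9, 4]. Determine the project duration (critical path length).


Path A: 4 + 8 = 12
Path B: 9 + 8 = 17
Path C: 11 + 9 + 4 = 24
Critical path = longest = max(12, 17, 24)
= 24 (Path C)


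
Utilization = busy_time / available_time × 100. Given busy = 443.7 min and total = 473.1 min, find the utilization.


Utilization = busy / total × 100
= 443.7 / 473.1 × 100
= 93.8%


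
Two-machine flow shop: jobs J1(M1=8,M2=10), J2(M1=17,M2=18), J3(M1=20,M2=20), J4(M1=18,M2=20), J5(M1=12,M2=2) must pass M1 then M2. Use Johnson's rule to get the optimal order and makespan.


Johnson's rule:
Group 1 (M1≤M2, sort by M1): ['J1', 'J2', 'J4', 'J3']
Group 2 (M1>M2, sort desc M2): ['J5']
Sequence: J1 → J2 → J4 → J3 → J5
Makespan calculation:
  J1: M1 done=8, M2 done=18
  J2: M1 done=25, M2 done=43
  J4: M1 done=43, M2 done=63
  J3: M1 done=63, M2 done=83
  J5: M1 done=75, M2 done=85
= Sequence: J1 → J2 → J4 → J3 → J5, Makespan: 85


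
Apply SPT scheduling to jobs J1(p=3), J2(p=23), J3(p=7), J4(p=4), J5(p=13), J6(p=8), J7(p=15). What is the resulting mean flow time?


SPT order: J1 → J4 → J3 → J6 → J5 → J7 → J2
Completion times:
  J1: C=3
  J4: C=7
  J3: C=14
  J6: C=22
  J5: C=35
  J7: C=50
  J2: C=73
Sum = 204, n = 7
Mean flow = 204/7
= 29.14


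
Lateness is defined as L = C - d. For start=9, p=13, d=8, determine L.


Completion = 9 + 13 = 22
Lateness = C - d = 22 - 8
= 14


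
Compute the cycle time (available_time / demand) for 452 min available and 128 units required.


Cycle time = available time / demand
= 452 / 128
= 3.53 min/unit


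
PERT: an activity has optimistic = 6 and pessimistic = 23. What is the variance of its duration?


σ² = ((p - o) / 6)² = (p - o)² / 36
= (23 - 6)² / 36
= 17² / 36
= 289 / 36
= 8.0278


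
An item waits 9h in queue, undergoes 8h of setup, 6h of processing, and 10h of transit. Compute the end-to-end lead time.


Lead time = queue + setup + processing + transit
= 9 + 8 + 6 + 10
= 33 hours


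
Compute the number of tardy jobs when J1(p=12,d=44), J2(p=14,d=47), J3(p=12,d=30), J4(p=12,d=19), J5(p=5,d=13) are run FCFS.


Completion vs due date:
  J1: C=12, d=44 → on time
  J2: C=26, d=47 → on time
  J3: C=38, d=30 → TARDY
  J4: C=50, d=19 → TARDY
  J5: C=55, d=13 → TARDY
Tardy jobs: J3, J4, J5
Count = 3


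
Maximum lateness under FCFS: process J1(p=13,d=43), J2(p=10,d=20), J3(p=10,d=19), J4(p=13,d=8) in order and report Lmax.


Lateness per job (L = C - d):
  J1: C=13, d=43, L=-30
  J2: C=23, d=20, L=3
  J3: C=33, d=19, L=14
  J4: C=46, d=8, L=38
Lmax = max(-30, 3, 14, 38)
= 38


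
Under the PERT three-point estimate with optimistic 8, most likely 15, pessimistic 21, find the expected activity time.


te = (o + 4m + p) / 6
= (8 + 4×15 + 21) / 6
= (8 + 60 + 21) / 6
= 89 / 6
= 14.83


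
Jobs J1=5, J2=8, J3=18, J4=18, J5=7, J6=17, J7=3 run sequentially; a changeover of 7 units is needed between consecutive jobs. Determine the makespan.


Makespan = Σ processing + (n-1) × setup
= (5 + 8 + 18 + 18 + 7 + 17 + 3) + (7-1)×7
= 76 + 42
= 118 time units


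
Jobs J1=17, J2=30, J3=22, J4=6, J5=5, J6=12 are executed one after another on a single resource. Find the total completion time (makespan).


Sequential makespan: sum all processing times
= 17 + 30 + 22 + 6 + 5 + 12
= 92 time units


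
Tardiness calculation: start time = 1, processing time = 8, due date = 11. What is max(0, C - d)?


Completion = start + processing = 1 + 8 = 9
Tardiness = max(0, C - d) = max(0, 9 - 11)
= max(0, -2)
= 0


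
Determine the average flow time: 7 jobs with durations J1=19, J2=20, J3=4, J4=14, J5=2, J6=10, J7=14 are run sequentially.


Completion times:
  J1: completes at 19
  J2: completes at 39
  J3: completes at 43
  J4: completes at 57
  J5: completes at 59
  J6: completes at 69
  J7: completes at 83
Sum = 369
Average = 369/7
= 52.71


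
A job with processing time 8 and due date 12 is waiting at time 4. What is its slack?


Slack = due - current_time - processing
= 12 - 4 - 8
= 0


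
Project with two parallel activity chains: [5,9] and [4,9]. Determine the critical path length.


Path A: 5 + 9 = 14
Path B: 4 + 9 = 13
Critical path = longest = max(14, 13)
= 14 (Path A)


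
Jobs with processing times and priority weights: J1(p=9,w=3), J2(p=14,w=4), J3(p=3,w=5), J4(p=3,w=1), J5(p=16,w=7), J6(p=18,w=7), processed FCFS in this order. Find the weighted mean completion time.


Completion times:
  J1: C=9, w×C=3×9=27
  J2: C=23, w×C=4×23=92
  J3: C=26, w×C=5×26=130
  J4: C=29, w×C=1×29=29
  J5: C=45, w×C=7×45=315
  J6: C=63, w×C=7×63=441
Sum w×C = 1034
Sum w = 27
Weighted avg = 1034/27
= 38.30


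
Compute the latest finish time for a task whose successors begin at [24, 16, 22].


LF = min of all successor start times
Successors start at: [24, 16, 22]
LF = min(24, 16, 22)
= 16


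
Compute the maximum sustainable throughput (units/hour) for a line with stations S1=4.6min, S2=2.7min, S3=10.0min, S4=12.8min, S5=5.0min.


Bottleneck = longest station time
Station times: [4.6, 2.7, 10.0, 12.8, 5.0]
Max = 12.8 min
Rate = 60 / 12.8
= 4.69 units/hour (bottleneck: 12.8min)
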